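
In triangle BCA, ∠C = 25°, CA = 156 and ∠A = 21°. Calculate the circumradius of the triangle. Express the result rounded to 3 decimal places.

108.433

The third angle is ∠B = 180° − ∠C − ∠A = 134.00°.
Law of sines: AB = CA·sin C/sin B ≈ 91.651.
Law of sines: BC = CA·sin A/sin B ≈ 77.718.
Circumradius = CA/(2 sin B) ≈ 108.43.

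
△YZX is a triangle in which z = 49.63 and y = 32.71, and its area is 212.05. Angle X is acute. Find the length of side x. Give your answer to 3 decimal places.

19.976

From area = ½·y·z·sin X, we get sin X = 2·area/(y·z) ≈ 0.26124.
Taking the acute solution, ∠X ≈ 15.14°.
Law of cosines then gives x ≈ 19.976.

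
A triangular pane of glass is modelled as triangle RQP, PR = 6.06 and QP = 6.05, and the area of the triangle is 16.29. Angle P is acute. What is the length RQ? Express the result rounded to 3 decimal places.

From area = ½·QP·PR·sin P, we get sin P = 2·area/(QP·PR) ≈ 0.88863.
Taking the acute solution, ∠P ≈ 62.70°.
Law of cosines then gives RQ ≈ 6.3006.

6.301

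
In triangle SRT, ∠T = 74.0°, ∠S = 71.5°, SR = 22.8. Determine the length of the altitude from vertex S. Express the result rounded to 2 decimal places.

h_S ≈ 12.91

The third angle is ∠R = 180° − ∠T − ∠S = 34.50°.
Law of sines: RT = SR·sin S/sin T ≈ 22.493.
Law of sines: TS = SR·sin R/sin T ≈ 13.434.
Area = ½·SR·RT·sin R ≈ 145.24.
The altitude from S has length 2·area/RT ≈ 12.914.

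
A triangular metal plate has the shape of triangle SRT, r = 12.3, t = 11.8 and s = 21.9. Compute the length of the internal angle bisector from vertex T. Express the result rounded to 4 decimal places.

By the law of cosines, cos T = (s² + r² − t²) / (2·s·r) ≈ 0.91261, so ∠T ≈ 24.13°.
The bisector from T has length 2·s·r·cos(∠T/2)/(s+r) ≈ 15.405.

t_T ≈ 15.4046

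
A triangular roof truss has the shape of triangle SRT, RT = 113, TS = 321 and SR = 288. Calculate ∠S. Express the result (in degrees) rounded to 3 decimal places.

By the law of cosines, cos S = (TS² + SR² − RT²) / (2·TS·SR) ≈ 0.93683, so ∠S ≈ 20.47°.

∠S ≈ 20.474°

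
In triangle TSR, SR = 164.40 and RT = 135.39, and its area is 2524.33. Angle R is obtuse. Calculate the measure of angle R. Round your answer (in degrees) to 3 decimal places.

From area = ½·SR·RT·sin R, we get sin R = 2·area/(SR·RT) ≈ 0.22682.
Taking the obtuse solution, ∠R ≈ 166.89°.

166.890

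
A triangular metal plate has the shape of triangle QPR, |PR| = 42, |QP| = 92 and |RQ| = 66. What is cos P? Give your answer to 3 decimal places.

cos P ≈ 0.760

By the law of cosines, cos P = (|QP|² + |PR|² − |RQ|²) / (2·|QP|·|PR|) ≈ 0.75983, so ∠P ≈ 0.708 rad.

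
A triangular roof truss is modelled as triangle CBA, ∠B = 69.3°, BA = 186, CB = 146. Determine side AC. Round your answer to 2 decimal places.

191.61

By the law of cosines, AC² = CB² + BA² − 2·CB·BA·cos B = 36714, so AC ≈ 191.61.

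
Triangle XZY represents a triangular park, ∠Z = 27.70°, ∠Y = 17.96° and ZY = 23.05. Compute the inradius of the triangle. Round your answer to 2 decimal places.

The third angle is ∠X = 180° − ∠Z − ∠Y = 134.34°.
Law of sines: YX = ZY·sin Z/sin X ≈ 14.981.
Law of sines: XZ = ZY·sin Y/sin X ≈ 9.9378.
Area = ½·ZY·YX·sin Y ≈ 53.24.
Semiperimeter s = (23.05+14.981+9.9378)/2 = 23.984.
Inradius = area/s = 53.24/23.984 ≈ 2.2198.

2.22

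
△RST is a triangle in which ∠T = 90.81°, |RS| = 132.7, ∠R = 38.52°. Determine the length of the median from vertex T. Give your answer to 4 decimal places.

m_T ≈ 65.4399

The third angle is ∠S = 180° − ∠T − ∠R = 50.67°.
Law of sines: |ST| = |RS|·sin R/sin T ≈ 82.652.
Law of sines: |TR| = |RS|·sin S/sin T ≈ 102.65.
Median from T: ½√(2·|ST|² + 2·|TR|² − |RS|²) ≈ 65.44.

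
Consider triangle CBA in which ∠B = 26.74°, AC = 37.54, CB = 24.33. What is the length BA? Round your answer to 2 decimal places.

Law of sines: sin A = CB·sin B/AC ≈ 0.29161.
Since AC ≥ CB, only the acute value applies: ∠A ≈ 16.95°.
Then ∠C = 180° − ∠B − ∠A ≈ 136.31°.
Law of sines gives BA = AC·sin C/sin B ≈ 57.636.

57.64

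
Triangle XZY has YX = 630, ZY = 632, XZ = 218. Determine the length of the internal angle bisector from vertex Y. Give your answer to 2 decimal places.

621.51

By the law of cosines, cos Y = (ZY² + YX² − XZ²) / (2·ZY·YX) ≈ 0.94033, so ∠Y ≈ 19.89°.
The bisector from Y has length 2·ZY·YX·cos(∠Y/2)/(ZY+YX) ≈ 621.51.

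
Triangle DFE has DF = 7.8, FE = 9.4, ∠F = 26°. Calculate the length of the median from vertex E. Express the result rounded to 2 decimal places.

By the law of cosines, ED² = DF² + FE² − 2·DF·FE·cos F = 17.401, so ED ≈ 4.1714.
Median from E: ½√(2·FE² + 2·ED² − DF²) ≈ 6.1376.

m_E ≈ 6.14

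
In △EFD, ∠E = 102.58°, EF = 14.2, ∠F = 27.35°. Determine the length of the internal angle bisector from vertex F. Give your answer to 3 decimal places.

The third angle is ∠D = 180° − ∠E − ∠F = 50.07°.
Law of sines: FD = EF·sin E/sin D ≈ 18.073.
Law of sines: DE = EF·sin F/sin D ≈ 8.5075.
The bisector from F has length 2·EF·FD·cos(∠F/2)/(EF+FD) ≈ 15.453.

t_F ≈ 15.453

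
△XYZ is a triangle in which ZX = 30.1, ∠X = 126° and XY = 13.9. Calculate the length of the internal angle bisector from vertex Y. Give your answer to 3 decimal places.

t_Y ≈ 19.515

By the law of cosines, YZ² = ZX² + XY² − 2·ZX·XY·cos X = 1591.1, so YZ ≈ 39.888.
Law of cosines again: cos Y = (XY² + YZ² − ZX²)/(2·XY·YZ) ≈ 0.79202, so ∠Y ≈ 37.63°.
The bisector from Y has length 2·XY·YZ·cos(∠Y/2)/(XY+YZ) ≈ 19.515.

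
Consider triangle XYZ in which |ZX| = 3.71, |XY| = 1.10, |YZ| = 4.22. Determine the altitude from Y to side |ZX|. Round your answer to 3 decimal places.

Semiperimeter s = (4.22 + 3.71 + 1.1)/2 = 4.515.
Heron's formula: area = √(4.515·0.295·0.805·3.415) ≈ 1.9135.
The altitude from Y has length 2·area/|ZX| ≈ 1.0315.

1.032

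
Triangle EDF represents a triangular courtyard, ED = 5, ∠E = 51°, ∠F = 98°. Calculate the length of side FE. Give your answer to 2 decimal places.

The third angle is ∠D = 180° − ∠F − ∠E = 31.00°.
Law of sines: FE = ED·sin D/sin F ≈ 2.6005.

2.60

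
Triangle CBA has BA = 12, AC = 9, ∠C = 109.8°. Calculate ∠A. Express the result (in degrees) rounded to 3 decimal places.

25.317

Law of sines: sin B = AC·sin C/BA ≈ 0.70566.
Since BA ≥ AC, only the acute value applies: ∠B ≈ 44.88°.
Then ∠A = 180° − ∠C − ∠B ≈ 25.32°.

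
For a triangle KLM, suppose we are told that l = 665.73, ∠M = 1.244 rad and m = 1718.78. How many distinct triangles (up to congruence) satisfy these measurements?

1

l·sin M = 665.73·sin(1.244 rad) ≈ 630.5.
Since m ≥ l, exactly one triangle exists.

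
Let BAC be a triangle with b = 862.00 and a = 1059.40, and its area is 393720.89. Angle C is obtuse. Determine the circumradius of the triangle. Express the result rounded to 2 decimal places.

968.60

From area = ½·b·a·sin C, we get sin C = 2·area/(b·a) ≈ 0.86229.
Taking the obtuse solution, ∠C ≈ 120.43°.
Law of cosines then gives c ≈ 1670.4.
Circumradius = c/(2 sin C) ≈ 968.6.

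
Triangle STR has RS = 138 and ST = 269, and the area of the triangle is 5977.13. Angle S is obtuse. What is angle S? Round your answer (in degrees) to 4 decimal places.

From area = ½·RS·ST·sin S, we get sin S = 2·area/(RS·ST) ≈ 0.32203.
Taking the obtuse solution, ∠S ≈ 161.21°.

∠S ≈ 161.2145°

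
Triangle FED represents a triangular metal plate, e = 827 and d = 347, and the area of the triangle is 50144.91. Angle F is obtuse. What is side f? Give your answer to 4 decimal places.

From area = ½·e·d·sin F, we get sin F = 2·area/(e·d) ≈ 0.34948.
Taking the obtuse solution, ∠F ≈ 159.54°.
Law of cosines then gives f ≈ 1158.5.

1158.4842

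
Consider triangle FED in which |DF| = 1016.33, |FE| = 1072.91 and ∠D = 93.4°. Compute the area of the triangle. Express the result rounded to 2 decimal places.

146491.75

Law of sines: sin E = |DF|·sin D/|FE| ≈ 0.94560.
Since |FE| ≥ |DF|, only the acute value applies: ∠E ≈ 71.01°.
Then ∠F = 180° − ∠D − ∠E ≈ 15.59°.
Law of sines gives |ED| = |FE|·sin F/sin D ≈ 288.78.
Area = ½·|FE|·|DF|·sin F ≈ 1.4649e+05.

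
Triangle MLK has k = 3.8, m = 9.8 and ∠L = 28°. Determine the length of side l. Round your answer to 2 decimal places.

6.69

By the law of cosines, l² = k² + m² − 2·k·m·cos L = 44.718, so l ≈ 6.6872.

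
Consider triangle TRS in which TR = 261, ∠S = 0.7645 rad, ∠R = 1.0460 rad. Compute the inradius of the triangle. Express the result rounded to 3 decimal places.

r ≈ 86.760

The third angle is ∠T = π − ∠R − ∠S = 1.3311 rad.
Law of sines: RS = TR·sin T/sin S ≈ 366.29.
Law of sines: ST = TR·sin R/sin S ≈ 326.33.
Area = ½·TR·RS·sin R ≈ 41368.
Semiperimeter s = (366.29+326.33+261)/2 = 476.81.
Inradius = area/s = 41368/476.81 ≈ 86.76.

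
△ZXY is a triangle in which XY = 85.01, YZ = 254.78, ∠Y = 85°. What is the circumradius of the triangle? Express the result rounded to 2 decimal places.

131.23

By the law of cosines, ZX² = XY² + YZ² − 2·XY·YZ·cos Y = 68364, so ZX ≈ 261.47.
Area = ½·XY·YZ·sin Y ≈ 10788.
Circumradius = ZX/(2 sin Y) ≈ 131.23.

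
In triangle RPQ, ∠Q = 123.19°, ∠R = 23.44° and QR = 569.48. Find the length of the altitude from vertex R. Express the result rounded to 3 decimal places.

The third angle is ∠P = 180° − ∠Q − ∠R = 33.37°.
Law of sines: PQ = QR·sin R/sin P ≈ 411.84.
Law of sines: RP = QR·sin Q/sin P ≈ 866.43.
Area = ½·QR·PQ·sin Q ≈ 98137.
The altitude from R has length 2·area/PQ ≈ 476.57.

h_R ≈ 476.575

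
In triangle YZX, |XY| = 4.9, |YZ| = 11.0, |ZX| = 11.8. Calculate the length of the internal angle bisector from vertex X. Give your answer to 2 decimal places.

5.72

By the law of cosines, cos X = (|ZX|² + |XY|² − |YZ|²) / (2·|ZX|·|XY|) ≈ 0.36536, so ∠X ≈ 68.57°.
The bisector from X has length 2·|ZX|·|XY|·cos(∠X/2)/(|ZX|+|XY|) ≈ 5.7214.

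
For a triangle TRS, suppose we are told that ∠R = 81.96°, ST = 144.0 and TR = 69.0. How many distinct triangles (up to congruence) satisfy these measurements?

TR·sin R = 69.0·sin(81.96°) ≈ 68.32.
Since ST ≥ TR, exactly one triangle exists.

1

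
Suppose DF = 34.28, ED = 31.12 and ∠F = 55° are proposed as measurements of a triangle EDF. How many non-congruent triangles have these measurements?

DF·sin F = 34.28·sin(55°) ≈ 28.08.
Since DF sin F < ED < DF (28.08 < 31.12 < 34.28), two triangles exist.

2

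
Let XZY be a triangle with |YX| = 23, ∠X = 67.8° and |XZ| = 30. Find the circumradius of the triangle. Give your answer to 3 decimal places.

R ≈ 16.269

By the law of cosines, |ZY|² = |YX|² + |XZ|² − 2·|YX|·|XZ|·cos X = 907.58, so |ZY| ≈ 30.126.
Area = ½·|YX|·|XZ|·sin X ≈ 319.43.
Circumradius = |ZY|/(2 sin X) ≈ 16.269.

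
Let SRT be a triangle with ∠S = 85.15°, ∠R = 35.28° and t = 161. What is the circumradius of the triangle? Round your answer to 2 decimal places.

The third angle is ∠T = 180° − ∠S − ∠R = 59.57°.
Law of sines: s = t·sin S/sin T ≈ 186.05.
Law of sines: r = t·sin R/sin T ≈ 107.85.
Circumradius = t/(2 sin T) ≈ 93.361.

93.36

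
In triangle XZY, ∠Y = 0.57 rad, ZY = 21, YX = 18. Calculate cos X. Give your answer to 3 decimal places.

By the law of cosines, XZ² = ZY² + YX² − 2·ZY·YX·cos Y = 128.52, so XZ ≈ 11.337.
Law of cosines again: cos X = (YX² + XZ² − ZY²)/(2·YX·XZ) ≈ 0.02823, so ∠X ≈ 1.543 rad.

cos X ≈ 0.028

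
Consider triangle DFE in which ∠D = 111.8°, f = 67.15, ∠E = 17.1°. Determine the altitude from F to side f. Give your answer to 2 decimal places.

The third angle is ∠F = 180° − ∠E − ∠D = 51.10°.
Law of sines: d = f·sin D/sin F ≈ 80.114.
Law of sines: e = f·sin E/sin F ≈ 25.371.
Area = ½·f·d·sin E ≈ 790.91.
The altitude from F has length 2·area/f ≈ 23.557.

23.56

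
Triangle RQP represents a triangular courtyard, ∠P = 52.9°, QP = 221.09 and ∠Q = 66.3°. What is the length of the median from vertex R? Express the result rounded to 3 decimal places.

187.286

The third angle is ∠R = 180° − ∠Q − ∠P = 60.80°.
Law of sines: PR = QP·sin Q/sin R ≈ 231.92.
Law of sines: RQ = QP·sin P/sin R ≈ 202.01.
Median from R: ½√(2·PR² + 2·RQ² − QP²) ≈ 187.29.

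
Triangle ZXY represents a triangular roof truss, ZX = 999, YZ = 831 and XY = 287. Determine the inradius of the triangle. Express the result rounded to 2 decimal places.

Semiperimeter s = (287 + 831 + 999)/2 = 1058.5.
Heron's formula: area = √(1058.5·771.5·227.5·59.5) ≈ 1.0514e+05.
Inradius = area/s = 1.0514e+05/1058.5 ≈ 99.328.

99.33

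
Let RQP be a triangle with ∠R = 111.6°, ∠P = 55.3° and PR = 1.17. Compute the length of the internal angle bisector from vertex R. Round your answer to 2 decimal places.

The third angle is ∠Q = 180° − ∠P − ∠R = 13.10°.
Law of sines: QP = PR·sin R/sin Q ≈ 4.7996.
Law of sines: RQ = PR·sin P/sin Q ≈ 4.244.
The bisector from R has length 2·PR·RQ·cos(∠R/2)/(PR+RQ) ≈ 1.031.

t_R ≈ 1.03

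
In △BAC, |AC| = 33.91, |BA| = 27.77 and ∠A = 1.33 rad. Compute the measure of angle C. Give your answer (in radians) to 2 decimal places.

By the law of cosines, |CB|² = |BA|² + |AC|² − 2·|BA|·|AC|·cos A = 1471.9, so |CB| ≈ 38.366.
Law of cosines again: cos C = (|AC|² + |CB|² − |BA|²)/(2·|AC|·|CB|) ≈ 0.71125, so ∠C ≈ 0.780 rad.

0.78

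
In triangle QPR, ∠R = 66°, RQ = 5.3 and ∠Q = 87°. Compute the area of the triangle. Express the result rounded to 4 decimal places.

The third angle is ∠P = 180° − ∠R − ∠Q = 27.00°.
Law of sines: PR = RQ·sin Q/sin P ≈ 11.658.
Law of sines: QP = RQ·sin R/sin P ≈ 10.665.
Area = ½·RQ·PR·sin R ≈ 28.223.

area ≈ 28.2234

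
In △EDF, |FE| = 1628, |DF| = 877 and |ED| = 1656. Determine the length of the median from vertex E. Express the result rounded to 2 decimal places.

Median from E: ½√(2·|FE|² + 2·|ED|² − |DF|²) ≈ 1582.4.

m_E ≈ 1582.43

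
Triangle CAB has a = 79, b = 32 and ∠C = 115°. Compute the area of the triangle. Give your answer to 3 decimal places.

Area = ½·a·b·sin C ≈ 1145.6.

area ≈ 1145.573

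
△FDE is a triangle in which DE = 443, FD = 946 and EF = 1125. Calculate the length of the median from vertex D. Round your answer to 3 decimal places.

478.724

Median from D: ½√(2·FD² + 2·DE² − EF²) ≈ 478.72.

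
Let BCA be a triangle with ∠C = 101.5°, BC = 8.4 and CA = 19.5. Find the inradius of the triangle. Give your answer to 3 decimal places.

3.171

By the law of cosines, AB² = BC² + CA² − 2·BC·CA·cos C = 516.12, so AB ≈ 22.718.
Area = ½·BC·CA·sin C ≈ 80.256.
Semiperimeter s = (19.5+22.718+8.4)/2 = 25.309.
Inradius = area/s = 80.256/25.309 ≈ 3.171.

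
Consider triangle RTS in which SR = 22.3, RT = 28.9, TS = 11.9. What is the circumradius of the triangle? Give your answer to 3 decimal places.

15.553

By the law of cosines, cos R = (SR² + RT² − TS²) / (2·SR·RT) ≈ 0.92393, so ∠R ≈ 22.49°.
Circumradius = TS/(2 sin R) ≈ 15.553.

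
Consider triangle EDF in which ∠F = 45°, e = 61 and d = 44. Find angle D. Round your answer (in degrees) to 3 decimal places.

By the law of cosines, f² = e² + d² − 2·e·d·cos F = 1861.3, so f ≈ 43.142.
Law of cosines again: cos D = (f² + e² − d²)/(2·f·e) ≈ 0.69276, so ∠D ≈ 46.15°.

∠D ≈ 46.151°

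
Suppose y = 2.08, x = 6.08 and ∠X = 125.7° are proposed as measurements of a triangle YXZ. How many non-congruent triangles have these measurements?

y·sin X = 2.08·sin(125.7°) ≈ 1.689.
Since ∠X is not acute, a triangle exists only if x > y; here x > y, so there is exactly one triangle.

1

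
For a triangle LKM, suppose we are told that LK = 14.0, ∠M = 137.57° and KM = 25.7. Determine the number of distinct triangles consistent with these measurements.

0

KM·sin M = 25.7·sin(137.57°) ≈ 17.34.
Since ∠M is not acute, a triangle exists only if LK > KM; here LK ≤ KM, so there is no triangle.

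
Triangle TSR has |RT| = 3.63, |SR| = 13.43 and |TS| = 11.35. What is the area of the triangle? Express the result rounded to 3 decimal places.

Semiperimeter s = (13.43 + 3.63 + 11.35)/2 = 14.205.
Heron's formula: area = √(14.205·0.775·10.575·2.855) ≈ 18.231.

area ≈ 18.231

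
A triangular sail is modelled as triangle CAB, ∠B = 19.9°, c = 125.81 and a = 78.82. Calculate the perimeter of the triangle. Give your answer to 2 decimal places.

perimeter ≈ 262.87

By the law of cosines, b² = c² + a² − 2·c·a·cos B = 3392.3, so b ≈ 58.244.
Semiperimeter s = (125.81+78.82+58.244)/2 = 131.44.
Perimeter = 125.81 + 78.82 + 58.244 = 262.87.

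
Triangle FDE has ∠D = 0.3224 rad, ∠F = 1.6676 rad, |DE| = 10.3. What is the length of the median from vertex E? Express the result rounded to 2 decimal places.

The third angle is ∠E = π − ∠F − ∠D = 1.1516 rad.
Law of sines: |EF| = |DE|·sin D/sin F ≈ 3.2788.
Law of sines: |FD| = |DE|·sin E/sin F ≈ 9.4524.
Median from E: ½√(2·|DE|² + 2·|EF|² − |FD|²) ≈ 6.0069.

m_E ≈ 6.01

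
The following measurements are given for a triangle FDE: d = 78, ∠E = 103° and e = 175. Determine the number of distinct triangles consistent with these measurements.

d·sin E = 78·sin(103°) ≈ 76.
Since ∠E is not acute, a triangle exists only if e > d; here e > d, so there is exactly one triangle.

1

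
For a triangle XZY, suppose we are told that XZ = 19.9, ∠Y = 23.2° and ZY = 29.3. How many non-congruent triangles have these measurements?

ZY·sin Y = 29.3·sin(23.2°) ≈ 11.54.
Since ZY sin Y < XZ < ZY (11.54 < 19.9 < 29.3), two triangles exist.

2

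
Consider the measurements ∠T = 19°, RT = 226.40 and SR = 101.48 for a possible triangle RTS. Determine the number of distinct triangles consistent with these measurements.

RT·sin T = 226.40·sin(19°) ≈ 73.71.
Since RT sin T < SR < RT (73.71 < 101.48 < 226.40), two triangles exist.

2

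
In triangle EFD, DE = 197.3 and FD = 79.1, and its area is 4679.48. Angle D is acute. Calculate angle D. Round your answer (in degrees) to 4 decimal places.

∠D ≈ 36.8474°

From area = ½·FD·DE·sin D, we get sin D = 2·area/(FD·DE) ≈ 0.59969.
Taking the acute solution, ∠D ≈ 36.85°.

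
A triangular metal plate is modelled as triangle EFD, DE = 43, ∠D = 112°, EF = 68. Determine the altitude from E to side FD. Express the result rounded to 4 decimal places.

Law of sines: sin F = DE·sin D/EF ≈ 0.58631.
Since EF ≥ DE, only the acute value applies: ∠F ≈ 35.90°.
Then ∠E = 180° − ∠D − ∠F ≈ 32.10°.
Law of sines gives FD = EF·sin E/sin D ≈ 38.978.
Area = ½·EF·DE·sin E ≈ 777.
The altitude from E has length 2·area/FD ≈ 39.869.

h_E ≈ 39.8689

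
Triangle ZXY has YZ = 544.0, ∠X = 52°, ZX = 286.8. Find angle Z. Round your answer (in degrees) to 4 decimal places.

∠Z ≈ 103.4527°

Law of sines: sin Y = ZX·sin X/YZ ≈ 0.41544.
Since YZ ≥ ZX, only the acute value applies: ∠Y ≈ 24.55°.
Then ∠Z = 180° − ∠X − ∠Y ≈ 103.45°.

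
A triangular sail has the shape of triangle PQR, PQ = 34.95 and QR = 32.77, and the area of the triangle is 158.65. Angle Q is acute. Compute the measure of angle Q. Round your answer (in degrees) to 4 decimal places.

∠Q ≈ 16.0838°

From area = ½·PQ·QR·sin Q, we get sin Q = 2·area/(PQ·QR) ≈ 0.27704.
Taking the acute solution, ∠Q ≈ 16.08°.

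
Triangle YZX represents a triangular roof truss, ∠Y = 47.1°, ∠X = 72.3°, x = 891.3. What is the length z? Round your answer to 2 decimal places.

815.10

The third angle is ∠Z = 180° − ∠X − ∠Y = 60.60°.
Law of sines: z = x·sin Z/sin X ≈ 815.1.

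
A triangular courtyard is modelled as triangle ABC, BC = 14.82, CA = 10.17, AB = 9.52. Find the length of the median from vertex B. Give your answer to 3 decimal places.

11.370

Median from B: ½√(2·AB² + 2·BC² − CA²) ≈ 11.37.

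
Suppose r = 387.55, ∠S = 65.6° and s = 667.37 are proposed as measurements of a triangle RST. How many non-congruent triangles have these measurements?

r·sin S = 387.55·sin(65.6°) ≈ 352.9.
Since s ≥ r, exactly one triangle exists.

1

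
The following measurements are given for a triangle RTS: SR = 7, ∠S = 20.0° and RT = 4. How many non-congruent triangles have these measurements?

2

SR·sin S = 7·sin(20.0°) ≈ 2.394.
Since SR sin S < RT < SR (2.394 < 4 < 7), two triangles exist.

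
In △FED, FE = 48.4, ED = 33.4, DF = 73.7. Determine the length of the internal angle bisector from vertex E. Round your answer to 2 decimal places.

t_E ≈ 17.44

By the law of cosines, cos E = (FE² + ED² − DF²) / (2·FE·ED) ≈ -0.61042, so ∠E ≈ 127.62°.
The bisector from E has length 2·FE·ED·cos(∠E/2)/(FE+ED) ≈ 17.444.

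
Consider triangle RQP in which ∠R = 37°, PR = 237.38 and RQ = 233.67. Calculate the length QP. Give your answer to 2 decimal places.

By the law of cosines, QP² = PR² + RQ² − 2·PR·RQ·cos R = 22353, so QP ≈ 149.51.

149.51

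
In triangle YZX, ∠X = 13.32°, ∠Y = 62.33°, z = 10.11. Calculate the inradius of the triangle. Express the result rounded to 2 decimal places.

The third angle is ∠Z = 180° − ∠X − ∠Y = 104.35°.
Law of sines: y = z·sin Y/sin Z ≈ 9.2421.
Law of sines: x = z·sin X/sin Z ≈ 2.4043.
Area = ½·z·y·sin X ≈ 10.764.
Semiperimeter s = (9.2421+10.11+2.4043)/2 = 10.878.
Inradius = area/s = 10.764/10.878 ≈ 0.98946.

0.99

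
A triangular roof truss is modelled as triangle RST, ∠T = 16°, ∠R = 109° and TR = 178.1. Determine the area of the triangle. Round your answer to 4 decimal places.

The third angle is ∠S = 180° − ∠T − ∠R = 55.00°.
Law of sines: ST = TR·sin R/sin S ≈ 205.57.
Law of sines: RS = TR·sin T/sin S ≈ 59.929.
Area = ½·TR·ST·sin T ≈ 5045.9.

area ≈ 5045.9328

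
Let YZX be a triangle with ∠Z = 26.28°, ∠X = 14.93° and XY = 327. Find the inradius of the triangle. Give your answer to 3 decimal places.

The third angle is ∠Y = 180° − ∠Z − ∠X = 138.79°.
Law of sines: ZX = XY·sin Y/sin Z ≈ 486.57.
Law of sines: YZ = XY·sin X/sin Z ≈ 190.28.
Area = ½·XY·ZX·sin X ≈ 20496.
Semiperimeter s = (486.57+327+190.28)/2 = 501.93.
Inradius = area/s = 20496/501.93 ≈ 40.835.

40.835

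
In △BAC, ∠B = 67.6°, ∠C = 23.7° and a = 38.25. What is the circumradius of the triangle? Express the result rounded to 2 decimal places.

The third angle is ∠A = 180° − ∠C − ∠B = 88.70°.
Law of sines: b = a·sin B/sin A ≈ 35.373.
Law of sines: c = a·sin C/sin A ≈ 15.378.
Circumradius = a/(2 sin A) ≈ 19.13.

R ≈ 19.13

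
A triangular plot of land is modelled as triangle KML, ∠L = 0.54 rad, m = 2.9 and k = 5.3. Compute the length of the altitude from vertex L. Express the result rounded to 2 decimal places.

h_L ≈ 2.48

By the law of cosines, l² = k² + m² − 2·k·m·cos L = 10.134, so l ≈ 3.1834.
Area = ½·k·m·sin L ≈ 3.9511.
The altitude from L has length 2·area/l ≈ 2.4823.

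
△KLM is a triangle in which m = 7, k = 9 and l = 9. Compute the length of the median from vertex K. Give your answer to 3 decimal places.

m_K ≈ 6.690

Median from K: ½√(2·l² + 2·m² − k²) ≈ 6.6895.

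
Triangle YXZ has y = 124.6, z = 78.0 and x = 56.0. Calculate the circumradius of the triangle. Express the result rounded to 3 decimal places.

By the law of cosines, cos Y = (x² + z² − y²) / (2·x·z) ≈ -0.72174, so ∠Y ≈ 136.20°.
Circumradius = y/(2 sin Y) ≈ 90.008.

R ≈ 90.008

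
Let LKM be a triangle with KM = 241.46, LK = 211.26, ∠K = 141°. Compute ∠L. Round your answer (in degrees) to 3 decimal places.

By the law of cosines, ML² = LK² + KM² − 2·LK·KM·cos K = 1.8222e+05, so ML ≈ 426.87.
Law of cosines again: cos L = (ML² + LK² − KM²)/(2·ML·LK) ≈ 0.93450, so ∠L ≈ 20.85°.

20.853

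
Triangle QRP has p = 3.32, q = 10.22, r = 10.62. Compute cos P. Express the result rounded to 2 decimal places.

By the law of cosines, cos P = (q² + r² − p²) / (2·q·r) ≈ 0.94996, so ∠P ≈ 18.20°.

0.95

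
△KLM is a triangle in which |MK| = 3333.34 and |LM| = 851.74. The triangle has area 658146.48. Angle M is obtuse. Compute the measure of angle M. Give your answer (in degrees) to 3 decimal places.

From area = ½·|LM|·|MK|·sin M, we get sin M = 2·area/(|LM|·|MK|) ≈ 0.46362.
Taking the obtuse solution, ∠M ≈ 152.38°.

152.379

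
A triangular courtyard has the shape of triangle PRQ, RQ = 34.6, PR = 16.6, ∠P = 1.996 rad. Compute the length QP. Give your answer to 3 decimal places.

Law of sines: sin Q = PR·sin P/RQ ≈ 0.43705.
Since RQ ≥ PR, only the acute value applies: ∠Q ≈ 0.452 rad.
Then ∠R = π − ∠P − ∠Q ≈ 0.693 rad.
Law of sines gives QP = RQ·sin R/sin P ≈ 24.273.

24.273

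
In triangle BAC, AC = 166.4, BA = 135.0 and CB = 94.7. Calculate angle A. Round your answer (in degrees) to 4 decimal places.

By the law of cosines, cos A = (BA² + AC² − CB²) / (2·BA·AC) ≈ 0.82234, so ∠A ≈ 34.68°.

∠A ≈ 34.6808°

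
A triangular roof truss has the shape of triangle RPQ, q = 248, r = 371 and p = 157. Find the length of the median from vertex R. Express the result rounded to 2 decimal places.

Median from R: ½√(2·p² + 2·q² − r²) ≈ 93.093.

m_R ≈ 93.09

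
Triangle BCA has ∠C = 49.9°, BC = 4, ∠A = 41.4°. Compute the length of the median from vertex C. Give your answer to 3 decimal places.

The third angle is ∠B = 180° − ∠C − ∠A = 88.70°.
Law of sines: CA = BC·sin B/sin A ≈ 6.047.
Law of sines: AB = BC·sin C/sin A ≈ 4.6267.
Median from C: ½√(2·BC² + 2·CA² − AB²) ≈ 4.5751.

m_C ≈ 4.575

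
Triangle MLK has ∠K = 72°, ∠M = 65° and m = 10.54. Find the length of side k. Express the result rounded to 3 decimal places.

11.060

The third angle is ∠L = 180° − ∠K − ∠M = 43.00°.
Law of sines: k = m·sin K/sin M ≈ 11.06.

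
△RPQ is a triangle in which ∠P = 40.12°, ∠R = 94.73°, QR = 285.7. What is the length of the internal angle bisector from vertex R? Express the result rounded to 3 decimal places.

The third angle is ∠Q = 180° − ∠R − ∠P = 45.15°.
Law of sines: PQ = QR·sin R/sin P ≈ 441.85.
Law of sines: RP = QR·sin Q/sin P ≈ 314.33.
The bisector from R has length 2·QR·RP·cos(∠R/2)/(QR+RP) ≈ 202.74.

t_R ≈ 202.744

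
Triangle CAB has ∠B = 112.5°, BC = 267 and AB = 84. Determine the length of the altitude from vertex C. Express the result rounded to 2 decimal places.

246.68

By the law of cosines, CA² = AB² + BC² − 2·AB·BC·cos B = 95511, so CA ≈ 309.05.
Area = ½·AB·BC·sin B ≈ 10360.
The altitude from C has length 2·area/AB ≈ 246.68.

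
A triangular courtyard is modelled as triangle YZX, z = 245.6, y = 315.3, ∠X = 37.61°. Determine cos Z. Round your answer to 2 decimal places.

cos Z ≈ 0.63

By the law of cosines, x² = y² + z² − 2·y·z·cos X = 37044, so x ≈ 192.47.
Law of cosines again: cos Z = (x² + y² − z²)/(2·x·y) ≈ 0.62733, so ∠Z ≈ 51.15°.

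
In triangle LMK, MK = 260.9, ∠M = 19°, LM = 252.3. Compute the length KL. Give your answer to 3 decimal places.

By the law of cosines, KL² = LM² + MK² − 2·LM·MK·cos M = 7246.4, so KL ≈ 85.126.

85.126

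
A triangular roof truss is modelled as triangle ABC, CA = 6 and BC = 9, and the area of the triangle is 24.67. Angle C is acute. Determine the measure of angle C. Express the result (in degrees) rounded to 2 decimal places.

∠C ≈ 66.02°

From area = ½·BC·CA·sin C, we get sin C = 2·area/(BC·CA) ≈ 0.91370.
Taking the acute solution, ∠C ≈ 66.02°.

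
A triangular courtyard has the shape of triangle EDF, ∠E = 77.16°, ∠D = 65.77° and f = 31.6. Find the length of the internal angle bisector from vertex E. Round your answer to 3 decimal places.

The third angle is ∠F = 180° − ∠E − ∠D = 37.07°.
Law of sines: e = f·sin E/sin F ≈ 51.112.
Law of sines: d = f·sin D/sin F ≈ 47.805.
The bisector from E has length 2·d·f·cos(∠E/2)/(d+f) ≈ 29.744.

t_E ≈ 29.744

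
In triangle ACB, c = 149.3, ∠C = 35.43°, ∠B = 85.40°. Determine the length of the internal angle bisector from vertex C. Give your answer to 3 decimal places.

t_C ≈ 226.342

The third angle is ∠A = 180° − ∠C − ∠B = 59.17°.
Law of sines: a = c·sin A/sin C ≈ 221.15.
Law of sines: b = c·sin B/sin C ≈ 256.71.
The bisector from C has length 2·b·a·cos(∠C/2)/(b+a) ≈ 226.34.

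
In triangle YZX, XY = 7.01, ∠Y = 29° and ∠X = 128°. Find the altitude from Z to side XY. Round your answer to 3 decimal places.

The third angle is ∠Z = 180° − ∠X − ∠Y = 23.00°.
Law of sines: ZX = XY·sin Y/sin Z ≈ 8.6978.
Law of sines: YZ = XY·sin X/sin Z ≈ 14.137.
Area = ½·XY·ZX·sin X ≈ 24.023.
The altitude from Z has length 2·area/XY ≈ 6.854.

6.854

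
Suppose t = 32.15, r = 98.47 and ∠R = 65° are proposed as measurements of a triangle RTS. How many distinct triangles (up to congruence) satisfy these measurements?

t·sin R = 32.15·sin(65°) ≈ 29.14.
Since r ≥ t, exactly one triangle exists.

1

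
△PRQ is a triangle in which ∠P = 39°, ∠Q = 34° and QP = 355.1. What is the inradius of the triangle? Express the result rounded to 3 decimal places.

58.263

The third angle is ∠R = 180° − ∠Q − ∠P = 107.00°.
Law of sines: RQ = QP·sin P/sin R ≈ 233.68.
Law of sines: PR = QP·sin Q/sin R ≈ 207.64.
Area = ½·QP·RQ·sin Q ≈ 23201.
Semiperimeter s = (233.68+355.1+207.64)/2 = 398.21.
Inradius = area/s = 23201/398.21 ≈ 58.263.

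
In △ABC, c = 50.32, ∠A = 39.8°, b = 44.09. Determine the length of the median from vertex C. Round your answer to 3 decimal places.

m_C ≈ 29.537

By the law of cosines, a² = b² + c² − 2·b·c·cos A = 1067, so a ≈ 32.665.
Median from C: ½√(2·a² + 2·b² − c²) ≈ 29.537.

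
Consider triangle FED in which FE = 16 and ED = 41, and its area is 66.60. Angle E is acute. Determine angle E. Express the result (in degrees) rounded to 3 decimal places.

11.715

From area = ½·FE·ED·sin E, we get sin E = 2·area/(FE·ED) ≈ 0.20305.
Taking the acute solution, ∠E ≈ 11.72°.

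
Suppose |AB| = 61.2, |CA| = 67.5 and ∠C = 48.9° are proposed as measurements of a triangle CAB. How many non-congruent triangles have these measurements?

|CA|·sin C = 67.5·sin(48.9°) ≈ 50.87.
Since |CA| sin C < |AB| < |CA| (50.87 < 61.2 < 67.5), two triangles exist.

2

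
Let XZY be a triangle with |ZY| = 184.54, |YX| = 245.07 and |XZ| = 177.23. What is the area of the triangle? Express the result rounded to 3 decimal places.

Semiperimeter s = (184.54 + 245.07 + 177.23)/2 = 303.42.
Heron's formula: area = √(303.42·118.88·58.35·126.19) ≈ 16297.

16297.065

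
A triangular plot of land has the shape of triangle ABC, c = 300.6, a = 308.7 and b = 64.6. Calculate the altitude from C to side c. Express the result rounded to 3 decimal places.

h_C ≈ 64.588

Semiperimeter s = (308.7 + 64.6 + 300.6)/2 = 336.95.
Heron's formula: area = √(336.95·28.25·272.35·36.35) ≈ 9707.5.
The altitude from C has length 2·area/c ≈ 64.588.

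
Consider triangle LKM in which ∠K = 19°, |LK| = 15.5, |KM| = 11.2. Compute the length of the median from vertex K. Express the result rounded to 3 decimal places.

13.172

By the law of cosines, |ML|² = |LK|² + |KM|² − 2·|LK|·|KM|·cos K = 37.406, so |ML| ≈ 6.116.
Median from K: ½√(2·|LK|² + 2·|KM|² − |ML|²) ≈ 13.172.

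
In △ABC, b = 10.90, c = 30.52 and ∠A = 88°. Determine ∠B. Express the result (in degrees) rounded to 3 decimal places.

By the law of cosines, a² = b² + c² − 2·b·c·cos A = 1027.1, so a ≈ 32.048.
Law of cosines again: cos B = (c² + a² − b²)/(2·c·a) ≈ 0.94046, so ∠B ≈ 19.87°.

19.871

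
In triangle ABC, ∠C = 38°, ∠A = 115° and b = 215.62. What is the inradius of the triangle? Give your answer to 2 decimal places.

60.89

The third angle is ∠B = 180° − ∠C − ∠A = 27.00°.
Law of sines: a = b·sin A/sin B ≈ 430.45.
Law of sines: c = b·sin C/sin B ≈ 292.4.
Area = ½·b·a·sin C ≈ 28571.
Semiperimeter s = (430.45+215.62+292.4)/2 = 469.23.
Inradius = area/s = 28571/469.23 ≈ 60.888.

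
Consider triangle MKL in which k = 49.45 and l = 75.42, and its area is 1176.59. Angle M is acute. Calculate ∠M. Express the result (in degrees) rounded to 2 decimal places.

39.12

From area = ½·k·l·sin M, we get sin M = 2·area/(k·l) ≈ 0.63096.
Taking the acute solution, ∠M ≈ 39.12°.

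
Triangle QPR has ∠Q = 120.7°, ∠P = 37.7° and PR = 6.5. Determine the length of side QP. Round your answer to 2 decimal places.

2.78

The third angle is ∠R = 180° − ∠Q − ∠P = 21.60°.
Law of sines: QP = PR·sin R/sin Q ≈ 2.7828.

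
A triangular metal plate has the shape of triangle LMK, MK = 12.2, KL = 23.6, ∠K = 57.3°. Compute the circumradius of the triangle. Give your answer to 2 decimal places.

R ≈ 11.80

By the law of cosines, LM² = MK² + KL² − 2·MK·KL·cos K = 394.71, so LM ≈ 19.867.
Area = ½·MK·KL·sin K ≈ 121.14.
Circumradius = LM/(2 sin K) ≈ 11.805.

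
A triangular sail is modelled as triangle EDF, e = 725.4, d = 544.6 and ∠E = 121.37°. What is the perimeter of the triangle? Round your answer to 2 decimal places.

Law of sines: sin D = d·sin E/e ≈ 0.64101.
Since e ≥ d, only the acute value applies: ∠D ≈ 39.87°.
Then ∠F = 180° − ∠E − ∠D ≈ 18.76°.
Law of sines gives f = e·sin F/sin E ≈ 273.27.
Semiperimeter s = (725.4+544.6+273.27)/2 = 771.63.
Perimeter = 725.4 + 544.6 + 273.27 = 1543.3.

perimeter ≈ 1543.27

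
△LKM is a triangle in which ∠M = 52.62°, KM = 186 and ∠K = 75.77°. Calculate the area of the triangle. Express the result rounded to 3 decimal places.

The third angle is ∠L = 180° − ∠K − ∠M = 51.61°.
Law of sines: ML = KM·sin K/sin L ≈ 230.02.
Law of sines: LK = KM·sin M/sin L ≈ 188.57.
Area = ½·KM·ML·sin M ≈ 16999.

area ≈ 16998.806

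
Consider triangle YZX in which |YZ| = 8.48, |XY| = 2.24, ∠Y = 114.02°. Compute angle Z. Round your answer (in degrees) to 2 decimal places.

∠Z ≈ 12.29°

By the law of cosines, |ZX|² = |XY|² + |YZ|² − 2·|XY|·|YZ|·cos Y = 92.392, so |ZX| ≈ 9.6121.
Law of cosines again: cos Z = (|YZ|² + |ZX|² − |XY|²)/(2·|YZ|·|ZX|) ≈ 0.97708, so ∠Z ≈ 12.29°.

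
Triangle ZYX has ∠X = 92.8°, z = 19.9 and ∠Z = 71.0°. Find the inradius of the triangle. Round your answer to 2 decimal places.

The third angle is ∠Y = 180° − ∠X − ∠Z = 16.20°.
Law of sines: y = z·sin Y/sin Z ≈ 5.8718.
Law of sines: x = z·sin X/sin Z ≈ 21.022.
Area = ½·z·y·sin X ≈ 58.355.
Semiperimeter s = (19.9+5.8718+21.022)/2 = 23.397.
Inradius = area/s = 58.355/23.397 ≈ 2.4942.

2.49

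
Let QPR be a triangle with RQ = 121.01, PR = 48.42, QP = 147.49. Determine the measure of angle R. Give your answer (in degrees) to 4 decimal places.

By the law of cosines, cos R = (PR² + RQ² − QP²) / (2·PR·RQ) ≈ -0.40665, so ∠R ≈ 113.99°.

∠R ≈ 113.9946°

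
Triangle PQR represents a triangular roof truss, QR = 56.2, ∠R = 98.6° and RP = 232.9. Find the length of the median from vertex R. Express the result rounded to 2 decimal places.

115.64

By the law of cosines, PQ² = QR² + RP² − 2·QR·RP·cos R = 61315, so PQ ≈ 247.62.
Median from R: ½√(2·QR² + 2·RP² − PQ²) ≈ 115.64.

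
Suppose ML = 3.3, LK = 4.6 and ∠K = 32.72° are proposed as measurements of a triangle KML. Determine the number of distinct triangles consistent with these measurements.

2

LK·sin K = 4.6·sin(32.72°) ≈ 2.486.
Since LK sin K < ML < LK (2.486 < 3.3 < 4.6), two triangles exist.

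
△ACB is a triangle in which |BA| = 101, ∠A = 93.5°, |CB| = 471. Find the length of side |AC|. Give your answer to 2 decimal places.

453.92

Law of sines: sin C = |BA|·sin A/|CB| ≈ 0.21404.
Since |CB| ≥ |BA|, only the acute value applies: ∠C ≈ 12.36°.
Then ∠B = 180° − ∠A − ∠C ≈ 74.14°.
Law of sines gives |AC| = |CB|·sin B/sin A ≈ 453.92.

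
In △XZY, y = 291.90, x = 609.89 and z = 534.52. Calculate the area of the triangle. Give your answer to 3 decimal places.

area ≈ 78012.754

Semiperimeter s = (609.89 + 534.52 + 291.9)/2 = 718.15.
Heron's formula: area = √(718.15·108.26·183.63·426.25) ≈ 78013.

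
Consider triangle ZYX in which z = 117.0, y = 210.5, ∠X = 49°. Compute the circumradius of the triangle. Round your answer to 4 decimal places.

By the law of cosines, x² = z² + y² − 2·z·y·cos X = 25684, so x ≈ 160.26.
Area = ½·z·y·sin X ≈ 9293.7.
Circumradius = x/(2 sin X) ≈ 106.17.

R ≈ 106.1743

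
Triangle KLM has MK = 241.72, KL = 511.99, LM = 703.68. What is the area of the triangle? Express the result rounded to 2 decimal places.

Semiperimeter s = (703.68 + 241.72 + 511.99)/2 = 728.69.
Heron's formula: area = √(728.69·25.015·486.97·216.7) ≈ 43859.

43859.22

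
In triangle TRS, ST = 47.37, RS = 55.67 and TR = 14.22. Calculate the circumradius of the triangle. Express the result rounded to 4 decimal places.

31.8236

By the law of cosines, cos T = (ST² + TR² − RS²) / (2·ST·TR) ≈ -0.48473, so ∠T ≈ 118.99°.
Circumradius = RS/(2 sin T) ≈ 31.824.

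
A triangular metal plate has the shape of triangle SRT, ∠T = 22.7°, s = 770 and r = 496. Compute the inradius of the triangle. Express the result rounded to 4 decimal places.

By the law of cosines, t² = s² + r² − 2·s·r·cos T = 1.3424e+05, so t ≈ 366.39.
Area = ½·s·r·sin T ≈ 73693.
Semiperimeter p = (770+496+366.39)/2 = 816.2.
Inradius = area/p = 73693/816.2 ≈ 90.288.

90.2878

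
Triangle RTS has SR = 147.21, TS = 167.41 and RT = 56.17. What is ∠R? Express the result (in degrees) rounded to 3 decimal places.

By the law of cosines, cos R = (SR² + RT² − TS²) / (2·SR·RT) ≈ -0.19351, so ∠R ≈ 101.16°.

101.158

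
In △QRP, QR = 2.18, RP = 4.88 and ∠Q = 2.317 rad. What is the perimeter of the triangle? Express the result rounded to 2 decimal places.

perimeter ≈ 10.19

Law of sines: sin P = QR·sin Q/RP ≈ 0.32801.
Since RP ≥ QR, only the acute value applies: ∠P ≈ 0.334 rad.
Then ∠R = π − ∠Q − ∠P ≈ 0.490 rad.
Law of sines gives PQ = RP·sin R/sin Q ≈ 3.1301.
Semiperimeter s = (4.88+3.1301+2.18)/2 = 5.095.
Perimeter = 4.88 + 3.1301 + 2.18 = 10.19.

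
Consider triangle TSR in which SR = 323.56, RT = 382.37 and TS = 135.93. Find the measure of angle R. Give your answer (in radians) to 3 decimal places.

By the law of cosines, cos R = (SR² + RT² − TS²) / (2·SR·RT) ≈ 0.93930, so ∠R ≈ 0.350 rad.

0.350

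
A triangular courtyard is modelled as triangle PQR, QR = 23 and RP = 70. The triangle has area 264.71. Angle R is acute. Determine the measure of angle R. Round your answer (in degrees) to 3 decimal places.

19.198

From area = ½·QR·RP·sin R, we get sin R = 2·area/(QR·RP) ≈ 0.32883.
Taking the acute solution, ∠R ≈ 19.20°.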